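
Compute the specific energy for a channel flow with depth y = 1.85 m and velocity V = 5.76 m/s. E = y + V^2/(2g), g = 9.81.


Specific energy E = y + V^2/(2g).
Velocity head = V^2/(2g) = 5.76^2 / (2*9.81) = 33.1776 / 19.62 = 1.691 m.
E = 1.85 + 1.691 = 3.541 m.

3.541


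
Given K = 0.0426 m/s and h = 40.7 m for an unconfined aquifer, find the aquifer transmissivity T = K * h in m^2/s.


Transmissivity is defined as T = K * h.
T = 0.0426 * 40.7
  = 1.7338 m^2/s.

1.7338


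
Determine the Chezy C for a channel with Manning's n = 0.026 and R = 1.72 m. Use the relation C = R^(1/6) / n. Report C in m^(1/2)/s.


The Chezy coefficient relates to Manning's n through C = R^(1/6) / n.
R^(1/6) = 1.72^(1/6) = 1.094598.
C = 1.094598 / 0.026 = 42.1 m^(1/2)/s.

42.1


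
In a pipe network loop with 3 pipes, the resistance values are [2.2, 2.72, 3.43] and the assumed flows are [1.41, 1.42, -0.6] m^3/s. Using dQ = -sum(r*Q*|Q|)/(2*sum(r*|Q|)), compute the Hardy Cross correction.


Numerator terms (r*Q*|Q|): 2.2*1.41*|1.41| = 4.3738; 2.72*1.42*|1.42| = 5.4846; 3.43*-0.6*|-0.6| = -1.2348.
Sum of numerator = 8.6236.
Denominator terms (r*|Q|): 2.2*|1.41| = 3.102; 2.72*|1.42| = 3.8624; 3.43*|-0.6| = 2.058.
2 * sum of denominator = 2 * 9.0224 = 18.0448.
dQ = -8.6236 / 18.0448 = -0.4779 m^3/s.

-0.4779


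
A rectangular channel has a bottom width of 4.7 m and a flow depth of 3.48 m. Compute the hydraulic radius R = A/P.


For a rectangular section:
Flow area A = b * y = 4.7 * 3.48 = 16.36 m^2.
Wetted perimeter P = b + 2y = 4.7 + 2*3.48 = 11.66 m.
Hydraulic radius R = A/P = 16.36 / 11.66 = 1.4027 m.

1.4027


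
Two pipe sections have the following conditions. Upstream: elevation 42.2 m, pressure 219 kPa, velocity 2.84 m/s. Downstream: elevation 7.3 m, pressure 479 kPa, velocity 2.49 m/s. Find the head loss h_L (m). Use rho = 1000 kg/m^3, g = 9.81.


Total head at each section: H = z + p/(rho*g) + V^2/(2g).
H1 = 42.2 + 219*1000/(1000*9.81) + 2.84^2/(2*9.81)
   = 42.2 + 22.324 + 0.4111
   = 64.935 m.
H2 = 7.3 + 479*1000/(1000*9.81) + 2.49^2/(2*9.81)
   = 7.3 + 48.828 + 0.316
   = 56.444 m.
h_L = H1 - H2 = 64.935 - 56.444 = 8.492 m.

8.492


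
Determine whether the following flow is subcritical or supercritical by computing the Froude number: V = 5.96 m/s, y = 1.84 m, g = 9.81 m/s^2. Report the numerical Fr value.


The Froude number is defined as Fr = V / sqrt(g*y).
g*y = 9.81 * 1.84 = 18.0504.
sqrt(g*y) = sqrt(18.0504) = 4.2486.
Fr = 5.96 / 4.2486 = 1.4028.
Since Fr > 1, the flow is supercritical.

1.4028


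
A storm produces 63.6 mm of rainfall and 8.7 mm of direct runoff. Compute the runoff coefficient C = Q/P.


The runoff coefficient C = runoff depth / rainfall depth.
C = 8.7 / 63.6
  = 0.1368.

0.1368


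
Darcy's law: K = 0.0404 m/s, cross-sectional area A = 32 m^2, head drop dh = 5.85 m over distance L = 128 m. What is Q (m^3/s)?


Darcy's law: Q = K * A * i, where i = dh/L.
Hydraulic gradient i = 5.85 / 128 = 0.045703.
Q = 0.0404 * 32 * 0.045703
  = 0.0591 m^3/s.

0.0591


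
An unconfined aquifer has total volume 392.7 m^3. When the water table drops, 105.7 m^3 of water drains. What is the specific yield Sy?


Specific yield Sy = Volume drained / Total volume.
Sy = 105.7 / 392.7
   = 0.2692.

0.2692


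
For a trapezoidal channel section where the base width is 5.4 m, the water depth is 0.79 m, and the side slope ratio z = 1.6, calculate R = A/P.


For a trapezoidal section with side slope z:
A = (b + z*y)*y = (5.4 + 1.6*0.79)*0.79 = 5.265 m^2.
P = b + 2*y*sqrt(1 + z^2) = 5.4 + 2*0.79*sqrt(1 + 1.6^2) = 8.381 m.
R = A/P = 5.265 / 8.381 = 0.6281 m.

0.6281


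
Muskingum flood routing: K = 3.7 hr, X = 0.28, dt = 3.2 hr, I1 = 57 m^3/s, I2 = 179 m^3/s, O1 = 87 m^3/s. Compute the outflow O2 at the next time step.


Muskingum coefficients:
denom = 2*K*(1-X) + dt = 2*3.7*(1-0.28) + 3.2 = 8.528.
C0 = (dt - 2*K*X)/denom = (3.2 - 2*3.7*0.28)/8.528 = 0.1323.
C1 = (dt + 2*K*X)/denom = (3.2 + 2*3.7*0.28)/8.528 = 0.6182.
C2 = (2*K*(1-X) - dt)/denom = 0.2495.
O2 = C0*I2 + C1*I1 + C2*O1
   = 0.1323*179 + 0.6182*57 + 0.2495*87
   = 80.62 m^3/s.

80.62


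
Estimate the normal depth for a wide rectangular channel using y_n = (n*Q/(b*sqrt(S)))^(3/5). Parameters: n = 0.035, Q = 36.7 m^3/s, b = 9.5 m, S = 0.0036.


We use the wide-channel approximation y_n = (n*Q/(b*sqrt(S)))^(3/5).
sqrt(S) = sqrt(0.0036) = 0.06.
Numerator: n*Q = 0.035 * 36.7 = 1.2845.
Denominator: b*sqrt(S) = 9.5 * 0.06 = 0.57.
arg = 2.2535.
y_n = 2.2535^(3/5) = 1.6282 m.

1.6282


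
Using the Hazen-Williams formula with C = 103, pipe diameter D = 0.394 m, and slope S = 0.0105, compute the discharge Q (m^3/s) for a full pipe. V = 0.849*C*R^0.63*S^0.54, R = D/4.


For a full circular pipe, R = D/4 = 0.394/4 = 0.0985 m.
V = 0.849 * 103 * 0.0985^0.63 * 0.0105^0.54
  = 0.849 * 103 * 0.232201 * 0.085397
  = 1.734 m/s.
Pipe area A = pi*D^2/4 = pi*0.394^2/4 = 0.1219 m^2.
Q = A * V = 0.1219 * 1.734 = 0.2114 m^3/s.

0.2114


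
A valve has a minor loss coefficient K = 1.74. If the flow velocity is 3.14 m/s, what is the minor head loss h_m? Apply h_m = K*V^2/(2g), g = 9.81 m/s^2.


Minor loss formula: h_m = K * V^2/(2g).
V^2 = 3.14^2 = 9.8596.
V^2/(2g) = 9.8596 / 19.62 = 0.5025 m.
h_m = 1.74 * 0.5025 = 0.8744 m.

0.8744


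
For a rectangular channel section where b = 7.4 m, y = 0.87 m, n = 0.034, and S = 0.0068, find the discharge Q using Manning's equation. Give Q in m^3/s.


For a rectangular channel, the cross-sectional area A = b * y = 7.4 * 0.87 = 6.44 m^2.
The wetted perimeter P = b + 2y = 7.4 + 2*0.87 = 9.14 m.
Hydraulic radius R = A/P = 6.44/9.14 = 0.7044 m.
Velocity V = (1/n)*R^(2/3)*S^(1/2) = (1/0.034)*0.7044^(2/3)*0.0068^(1/2) = 1.92 m/s.
Discharge Q = A * V = 6.44 * 1.92 = 12.361 m^3/s.

12.361


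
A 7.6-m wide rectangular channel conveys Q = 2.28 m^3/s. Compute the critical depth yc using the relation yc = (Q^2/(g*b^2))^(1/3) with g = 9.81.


Using yc = (Q^2 / (g * b^2))^(1/3):
Q^2 = 2.28^2 = 5.2.
g * b^2 = 9.81 * 7.6^2 = 9.81 * 57.76 = 566.63.
Q^2 / (g*b^2) = 5.2 / 566.63 = 0.0092.
yc = 0.0092^(1/3) = 0.2093 m.

0.2093


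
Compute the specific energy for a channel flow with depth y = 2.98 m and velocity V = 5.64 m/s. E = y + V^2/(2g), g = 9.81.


Specific energy E = y + V^2/(2g).
Velocity head = V^2/(2g) = 5.64^2 / (2*9.81) = 31.8096 / 19.62 = 1.6213 m.
E = 2.98 + 1.6213 = 4.6013 m.

4.6013


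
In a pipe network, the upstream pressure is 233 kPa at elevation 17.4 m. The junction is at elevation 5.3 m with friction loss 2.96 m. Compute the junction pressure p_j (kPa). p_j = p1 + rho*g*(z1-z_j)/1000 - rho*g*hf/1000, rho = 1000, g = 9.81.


Junction pressure: p_j = p1 + rho*g*(z1 - z_j)/1000 - rho*g*hf/1000.
Elevation term = 1000*9.81*(17.4 - 5.3)/1000 = 118.701 kPa.
Friction term = 1000*9.81*2.96/1000 = 29.038 kPa.
p_j = 233 + 118.701 - 29.038 = 322.66 kPa.

322.66


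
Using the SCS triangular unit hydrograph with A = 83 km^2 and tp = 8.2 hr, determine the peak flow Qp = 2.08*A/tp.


SCS formula: Qp = 2.08 * A / tp.
Qp = 2.08 * 83 / 8.2
   = 172.64 / 8.2
   = 21.05 m^3/s per cm.

21.05


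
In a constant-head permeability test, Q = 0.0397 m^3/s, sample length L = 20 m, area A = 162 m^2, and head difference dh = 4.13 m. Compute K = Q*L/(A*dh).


From K = Q*L / (A*dh):
Numerator: Q*L = 0.0397 * 20 = 0.794.
Denominator: A*dh = 162 * 4.13 = 669.06.
K = 0.794 / 669.06 = 0.001187 m/s.

0.001187


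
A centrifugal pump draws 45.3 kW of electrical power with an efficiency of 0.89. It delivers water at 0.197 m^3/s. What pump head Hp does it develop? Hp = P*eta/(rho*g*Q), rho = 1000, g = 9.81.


Pump head formula: Hp = P * eta / (rho * g * Q).
Numerator: P * eta = 45.3 * 1000 * 0.89 = 40317.0 W.
Denominator: rho * g * Q = 1000 * 9.81 * 0.197 = 1932.57.
Hp = 40317.0 / 1932.57 = 20.86 m.

20.86


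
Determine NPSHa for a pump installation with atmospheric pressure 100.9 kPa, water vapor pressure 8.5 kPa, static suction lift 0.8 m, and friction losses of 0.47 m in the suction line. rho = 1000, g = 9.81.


NPSHa = p_atm/(rho*g) - z_s - hf_s - p_vap/(rho*g).
p_atm/(rho*g) = 100.9*1000 / (1000*9.81) = 10.285 m.
p_vap/(rho*g) = 8.5*1000 / (1000*9.81) = 0.866 m.
NPSHa = 10.285 - 0.8 - 0.47 - 0.866
      = 8.15 m.

8.15


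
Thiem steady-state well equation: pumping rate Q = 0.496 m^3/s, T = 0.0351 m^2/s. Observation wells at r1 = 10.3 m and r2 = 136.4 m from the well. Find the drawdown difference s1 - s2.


Thiem equation: s1 - s2 = Q/(2*pi*T) * ln(r2/r1).
ln(r2/r1) = ln(136.4/10.3) = 2.5834.
Q/(2*pi*T) = 0.496 / (2*pi*0.0351) = 0.496 / 0.2205 = 2.249.
s1 - s2 = 2.249 * 2.5834 = 5.8102 m.

5.8102


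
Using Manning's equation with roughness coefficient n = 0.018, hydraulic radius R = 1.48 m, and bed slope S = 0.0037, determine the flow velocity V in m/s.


Manning's equation gives V = (1/n) * R^(2/3) * S^(1/2).
First, compute R^(2/3) = 1.48^(2/3) = 1.2987.
Next, S^(1/2) = 0.0037^(1/2) = 0.060828.
Then 1/n = 1/0.018 = 55.56.
V = 55.56 * 1.2987 * 0.060828 = 4.3887 m/s.

4.3887


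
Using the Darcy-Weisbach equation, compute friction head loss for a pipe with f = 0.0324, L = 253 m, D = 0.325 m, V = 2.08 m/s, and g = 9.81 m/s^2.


Darcy-Weisbach equation: h_f = f * (L/D) * V^2/(2g).
f * L/D = 0.0324 * 253/0.325 = 25.2222.
V^2/(2g) = 2.08^2 / (2*9.81) = 4.3264 / 19.62 = 0.2205 m.
h_f = 25.2222 * 0.2205 = 5.562 m.

5.562


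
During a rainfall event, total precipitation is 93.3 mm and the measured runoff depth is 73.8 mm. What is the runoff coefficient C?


The runoff coefficient C = runoff depth / rainfall depth.
C = 73.8 / 93.3
  = 0.791.

0.791


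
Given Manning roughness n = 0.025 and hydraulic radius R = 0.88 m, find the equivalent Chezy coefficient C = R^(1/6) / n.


The Chezy coefficient relates to Manning's n through C = R^(1/6) / n.
R^(1/6) = 0.88^(1/6) = 0.97892.
C = 0.97892 / 0.025 = 39.16 m^(1/2)/s.

39.16


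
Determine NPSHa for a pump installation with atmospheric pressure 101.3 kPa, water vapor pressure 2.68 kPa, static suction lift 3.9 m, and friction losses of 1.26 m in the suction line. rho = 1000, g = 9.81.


NPSHa = p_atm/(rho*g) - z_s - hf_s - p_vap/(rho*g).
p_atm/(rho*g) = 101.3*1000 / (1000*9.81) = 10.326 m.
p_vap/(rho*g) = 2.68*1000 / (1000*9.81) = 0.273 m.
NPSHa = 10.326 - 3.9 - 1.26 - 0.273
      = 4.89 m.

4.89


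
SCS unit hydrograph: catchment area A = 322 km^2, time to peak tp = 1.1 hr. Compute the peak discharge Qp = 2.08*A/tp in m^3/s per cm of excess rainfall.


SCS formula: Qp = 2.08 * A / tp.
Qp = 2.08 * 322 / 1.1
   = 669.76 / 1.1
   = 608.87 m^3/s per cm.

608.87


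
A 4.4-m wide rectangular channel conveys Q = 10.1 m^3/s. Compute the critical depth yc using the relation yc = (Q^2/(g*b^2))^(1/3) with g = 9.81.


Using yc = (Q^2 / (g * b^2))^(1/3):
Q^2 = 10.1^2 = 102.01.
g * b^2 = 9.81 * 4.4^2 = 9.81 * 19.36 = 189.92.
Q^2 / (g*b^2) = 102.01 / 189.92 = 0.5371.
yc = 0.5371^(1/3) = 0.8129 m.

0.8129


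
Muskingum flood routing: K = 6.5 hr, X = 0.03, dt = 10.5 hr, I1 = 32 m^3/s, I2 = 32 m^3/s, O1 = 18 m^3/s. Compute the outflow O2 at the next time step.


Muskingum coefficients:
denom = 2*K*(1-X) + dt = 2*6.5*(1-0.03) + 10.5 = 23.11.
C0 = (dt - 2*K*X)/denom = (10.5 - 2*6.5*0.03)/23.11 = 0.4375.
C1 = (dt + 2*K*X)/denom = (10.5 + 2*6.5*0.03)/23.11 = 0.4712.
C2 = (2*K*(1-X) - dt)/denom = 0.0913.
O2 = C0*I2 + C1*I1 + C2*O1
   = 0.4375*32 + 0.4712*32 + 0.0913*18
   = 30.72 m^3/s.

30.72


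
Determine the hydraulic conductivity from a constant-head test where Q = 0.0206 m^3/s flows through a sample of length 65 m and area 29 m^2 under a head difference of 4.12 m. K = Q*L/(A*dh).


From K = Q*L / (A*dh):
Numerator: Q*L = 0.0206 * 65 = 1.339.
Denominator: A*dh = 29 * 4.12 = 119.48.
K = 1.339 / 119.48 = 0.011207 m/s.

0.011207


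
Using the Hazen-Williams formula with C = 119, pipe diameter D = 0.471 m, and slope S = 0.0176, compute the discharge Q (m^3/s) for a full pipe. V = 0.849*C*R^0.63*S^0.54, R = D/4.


For a full circular pipe, R = D/4 = 0.471/4 = 0.1177 m.
V = 0.849 * 119 * 0.1177^0.63 * 0.0176^0.54
  = 0.849 * 119 * 0.25984 * 0.11287
  = 2.963 m/s.
Pipe area A = pi*D^2/4 = pi*0.471^2/4 = 0.1742 m^2.
Q = A * V = 0.1742 * 2.963 = 0.5163 m^3/s.

0.5163


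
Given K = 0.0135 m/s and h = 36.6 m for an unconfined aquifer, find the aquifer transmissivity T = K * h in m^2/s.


Transmissivity is defined as T = K * h.
T = 0.0135 * 36.6
  = 0.4941 m^2/s.

0.4941


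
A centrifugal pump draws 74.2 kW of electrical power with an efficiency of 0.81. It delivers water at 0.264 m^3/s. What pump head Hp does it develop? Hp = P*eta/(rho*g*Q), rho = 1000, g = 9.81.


Pump head formula: Hp = P * eta / (rho * g * Q).
Numerator: P * eta = 74.2 * 1000 * 0.81 = 60102.0 W.
Denominator: rho * g * Q = 1000 * 9.81 * 0.264 = 2589.84.
Hp = 60102.0 / 2589.84 = 23.21 m.

23.21


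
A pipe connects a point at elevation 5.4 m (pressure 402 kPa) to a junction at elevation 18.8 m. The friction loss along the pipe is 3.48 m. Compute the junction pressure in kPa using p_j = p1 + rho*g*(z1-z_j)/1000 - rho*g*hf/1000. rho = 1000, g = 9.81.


Junction pressure: p_j = p1 + rho*g*(z1 - z_j)/1000 - rho*g*hf/1000.
Elevation term = 1000*9.81*(5.4 - 18.8)/1000 = -131.454 kPa.
Friction term = 1000*9.81*3.48/1000 = 34.139 kPa.
p_j = 402 + -131.454 - 34.139 = 236.41 kPa.

236.41


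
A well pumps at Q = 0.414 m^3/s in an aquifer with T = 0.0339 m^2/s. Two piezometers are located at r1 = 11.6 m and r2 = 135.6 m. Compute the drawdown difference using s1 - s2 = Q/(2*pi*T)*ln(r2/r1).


Thiem equation: s1 - s2 = Q/(2*pi*T) * ln(r2/r1).
ln(r2/r1) = ln(135.6/11.6) = 2.4587.
Q/(2*pi*T) = 0.414 / (2*pi*0.0339) = 0.414 / 0.213 = 1.9437.
s1 - s2 = 1.9437 * 2.4587 = 4.7789 m.

4.7789


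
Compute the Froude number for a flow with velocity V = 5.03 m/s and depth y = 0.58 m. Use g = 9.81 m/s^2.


The Froude number is defined as Fr = V / sqrt(g*y).
g*y = 9.81 * 0.58 = 5.6898.
sqrt(g*y) = sqrt(5.6898) = 2.3853.
Fr = 5.03 / 2.3853 = 2.1087.

2.1087


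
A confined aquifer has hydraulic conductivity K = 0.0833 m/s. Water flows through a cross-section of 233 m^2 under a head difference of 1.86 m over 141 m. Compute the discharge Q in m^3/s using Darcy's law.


Darcy's law: Q = K * A * i, where i = dh/L.
Hydraulic gradient i = 1.86 / 141 = 0.013191.
Q = 0.0833 * 233 * 0.013191
  = 0.256 m^3/s.

0.256


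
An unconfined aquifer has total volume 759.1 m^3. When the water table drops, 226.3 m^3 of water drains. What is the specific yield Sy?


Specific yield Sy = Volume drained / Total volume.
Sy = 226.3 / 759.1
   = 0.2981.

0.2981


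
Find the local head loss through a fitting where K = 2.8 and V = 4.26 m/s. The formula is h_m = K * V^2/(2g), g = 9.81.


Minor loss formula: h_m = K * V^2/(2g).
V^2 = 4.26^2 = 18.1476.
V^2/(2g) = 18.1476 / 19.62 = 0.925 m.
h_m = 2.8 * 0.925 = 2.5899 m.

2.5899


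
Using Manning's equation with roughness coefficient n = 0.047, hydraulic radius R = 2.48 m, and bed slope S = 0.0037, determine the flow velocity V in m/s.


Manning's equation gives V = (1/n) * R^(2/3) * S^(1/2).
First, compute R^(2/3) = 2.48^(2/3) = 1.8322.
Next, S^(1/2) = 0.0037^(1/2) = 0.060828.
Then 1/n = 1/0.047 = 21.28.
V = 21.28 * 1.8322 * 0.060828 = 2.3712 m/s.

2.3712


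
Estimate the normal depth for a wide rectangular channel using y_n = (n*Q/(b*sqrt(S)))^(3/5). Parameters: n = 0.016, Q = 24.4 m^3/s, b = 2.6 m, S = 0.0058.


We use the wide-channel approximation y_n = (n*Q/(b*sqrt(S)))^(3/5).
sqrt(S) = sqrt(0.0058) = 0.076158.
Numerator: n*Q = 0.016 * 24.4 = 0.3904.
Denominator: b*sqrt(S) = 2.6 * 0.076158 = 0.198011.
arg = 1.9716.
y_n = 1.9716^(3/5) = 1.5028 m.

1.5028


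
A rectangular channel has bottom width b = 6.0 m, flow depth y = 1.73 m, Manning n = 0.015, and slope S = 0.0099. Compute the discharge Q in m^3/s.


For a rectangular channel, the cross-sectional area A = b * y = 6.0 * 1.73 = 10.38 m^2.
The wetted perimeter P = b + 2y = 6.0 + 2*1.73 = 9.46 m.
Hydraulic radius R = A/P = 10.38/9.46 = 1.0973 m.
Velocity V = (1/n)*R^(2/3)*S^(1/2) = (1/0.015)*1.0973^(2/3)*0.0099^(1/2) = 7.0566 m/s.
Discharge Q = A * V = 10.38 * 7.0566 = 73.248 m^3/s.

73.248


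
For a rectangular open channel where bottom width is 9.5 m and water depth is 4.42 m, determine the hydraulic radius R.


For a rectangular section:
Flow area A = b * y = 9.5 * 4.42 = 41.99 m^2.
Wetted perimeter P = b + 2y = 9.5 + 2*4.42 = 18.34 m.
Hydraulic radius R = A/P = 41.99 / 18.34 = 2.2895 m.

2.2895


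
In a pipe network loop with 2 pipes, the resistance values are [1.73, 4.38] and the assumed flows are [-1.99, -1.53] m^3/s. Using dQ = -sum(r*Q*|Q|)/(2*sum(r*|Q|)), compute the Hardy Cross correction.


Numerator terms (r*Q*|Q|): 1.73*-1.99*|-1.99| = -6.851; 4.38*-1.53*|-1.53| = -10.2531.
Sum of numerator = -17.1041.
Denominator terms (r*|Q|): 1.73*|-1.99| = 3.4427; 4.38*|-1.53| = 6.7014.
2 * sum of denominator = 2 * 10.1441 = 20.2882.
dQ = --17.1041 / 20.2882 = 0.8431 m^3/s.

0.8431


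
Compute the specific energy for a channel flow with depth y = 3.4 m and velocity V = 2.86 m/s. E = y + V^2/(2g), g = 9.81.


Specific energy E = y + V^2/(2g).
Velocity head = V^2/(2g) = 2.86^2 / (2*9.81) = 8.1796 / 19.62 = 0.4169 m.
E = 3.4 + 0.4169 = 3.8169 m.

3.8169


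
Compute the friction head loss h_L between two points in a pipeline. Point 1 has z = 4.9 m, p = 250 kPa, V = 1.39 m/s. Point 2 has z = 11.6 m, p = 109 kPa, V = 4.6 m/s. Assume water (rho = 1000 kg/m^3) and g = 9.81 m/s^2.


Total head at each section: H = z + p/(rho*g) + V^2/(2g).
H1 = 4.9 + 250*1000/(1000*9.81) + 1.39^2/(2*9.81)
   = 4.9 + 25.484 + 0.0985
   = 30.483 m.
H2 = 11.6 + 109*1000/(1000*9.81) + 4.6^2/(2*9.81)
   = 11.6 + 11.111 + 1.0785
   = 23.79 m.
h_L = H1 - H2 = 30.483 - 23.79 = 6.693 m.

6.693


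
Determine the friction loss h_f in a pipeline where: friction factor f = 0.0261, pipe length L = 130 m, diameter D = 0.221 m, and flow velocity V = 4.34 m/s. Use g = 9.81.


Darcy-Weisbach equation: h_f = f * (L/D) * V^2/(2g).
f * L/D = 0.0261 * 130/0.221 = 15.3529.
V^2/(2g) = 4.34^2 / (2*9.81) = 18.8356 / 19.62 = 0.96 m.
h_f = 15.3529 * 0.96 = 14.739 m.

14.739


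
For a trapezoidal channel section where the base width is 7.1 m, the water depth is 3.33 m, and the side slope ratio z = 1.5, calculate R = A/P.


For a trapezoidal section with side slope z:
A = (b + z*y)*y = (7.1 + 1.5*3.33)*3.33 = 40.276 m^2.
P = b + 2*y*sqrt(1 + z^2) = 7.1 + 2*3.33*sqrt(1 + 1.5^2) = 19.106 m.
R = A/P = 40.276 / 19.106 = 2.108 m.

2.108


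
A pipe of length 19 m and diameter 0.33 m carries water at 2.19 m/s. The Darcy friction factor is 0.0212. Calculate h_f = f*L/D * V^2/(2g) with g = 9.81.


Darcy-Weisbach equation: h_f = f * (L/D) * V^2/(2g).
f * L/D = 0.0212 * 19/0.33 = 1.2206.
V^2/(2g) = 2.19^2 / (2*9.81) = 4.7961 / 19.62 = 0.2444 m.
h_f = 1.2206 * 0.2444 = 0.298 m.

0.298


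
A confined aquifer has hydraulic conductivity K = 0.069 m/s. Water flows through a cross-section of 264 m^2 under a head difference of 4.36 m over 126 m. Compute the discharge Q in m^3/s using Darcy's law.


Darcy's law: Q = K * A * i, where i = dh/L.
Hydraulic gradient i = 4.36 / 126 = 0.034603.
Q = 0.069 * 264 * 0.034603
  = 0.6303 m^3/s.

0.6303


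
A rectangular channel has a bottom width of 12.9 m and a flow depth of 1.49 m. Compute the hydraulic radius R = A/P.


For a rectangular section:
Flow area A = b * y = 12.9 * 1.49 = 19.22 m^2.
Wetted perimeter P = b + 2y = 12.9 + 2*1.49 = 15.88 m.
Hydraulic radius R = A/P = 19.22 / 15.88 = 1.2104 m.

1.2104


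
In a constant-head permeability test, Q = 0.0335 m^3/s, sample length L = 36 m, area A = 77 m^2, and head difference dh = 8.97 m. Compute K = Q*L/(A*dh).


From K = Q*L / (A*dh):
Numerator: Q*L = 0.0335 * 36 = 1.206.
Denominator: A*dh = 77 * 8.97 = 690.69.
K = 1.206 / 690.69 = 0.001746 m/s.

0.001746


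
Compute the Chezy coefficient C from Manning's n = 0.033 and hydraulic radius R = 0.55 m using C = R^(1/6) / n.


The Chezy coefficient relates to Manning's n through C = R^(1/6) / n.
R^(1/6) = 0.55^(1/6) = 0.905164.
C = 0.905164 / 0.033 = 27.43 m^(1/2)/s.

27.43


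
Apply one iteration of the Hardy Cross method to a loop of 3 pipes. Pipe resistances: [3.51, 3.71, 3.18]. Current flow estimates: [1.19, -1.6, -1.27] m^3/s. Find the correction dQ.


Numerator terms (r*Q*|Q|): 3.51*1.19*|1.19| = 4.9705; 3.71*-1.6*|-1.6| = -9.4976; 3.18*-1.27*|-1.27| = -5.129.
Sum of numerator = -9.6561.
Denominator terms (r*|Q|): 3.51*|1.19| = 4.1769; 3.71*|-1.6| = 5.936; 3.18*|-1.27| = 4.0386.
2 * sum of denominator = 2 * 14.1515 = 28.303.
dQ = --9.6561 / 28.303 = 0.3412 m^3/s.

0.3412


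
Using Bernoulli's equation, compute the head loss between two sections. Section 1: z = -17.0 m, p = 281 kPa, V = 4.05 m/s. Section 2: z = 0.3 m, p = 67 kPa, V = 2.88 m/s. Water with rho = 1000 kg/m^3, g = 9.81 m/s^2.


Total head at each section: H = z + p/(rho*g) + V^2/(2g).
H1 = -17.0 + 281*1000/(1000*9.81) + 4.05^2/(2*9.81)
   = -17.0 + 28.644 + 0.836
   = 12.48 m.
H2 = 0.3 + 67*1000/(1000*9.81) + 2.88^2/(2*9.81)
   = 0.3 + 6.83 + 0.4228
   = 7.553 m.
h_L = H1 - H2 = 12.48 - 7.553 = 4.928 m.

4.928


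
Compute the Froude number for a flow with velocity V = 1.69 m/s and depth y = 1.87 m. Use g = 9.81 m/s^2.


The Froude number is defined as Fr = V / sqrt(g*y).
g*y = 9.81 * 1.87 = 18.3447.
sqrt(g*y) = sqrt(18.3447) = 4.2831.
Fr = 1.69 / 4.2831 = 0.3946.

0.3946


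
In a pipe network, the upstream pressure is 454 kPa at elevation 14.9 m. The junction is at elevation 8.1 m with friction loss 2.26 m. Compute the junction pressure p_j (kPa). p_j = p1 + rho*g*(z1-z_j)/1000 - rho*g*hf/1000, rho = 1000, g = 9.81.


Junction pressure: p_j = p1 + rho*g*(z1 - z_j)/1000 - rho*g*hf/1000.
Elevation term = 1000*9.81*(14.9 - 8.1)/1000 = 66.708 kPa.
Friction term = 1000*9.81*2.26/1000 = 22.171 kPa.
p_j = 454 + 66.708 - 22.171 = 498.54 kPa.

498.54


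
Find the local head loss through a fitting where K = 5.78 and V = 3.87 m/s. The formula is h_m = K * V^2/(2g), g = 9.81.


Minor loss formula: h_m = K * V^2/(2g).
V^2 = 3.87^2 = 14.9769.
V^2/(2g) = 14.9769 / 19.62 = 0.7633 m.
h_m = 5.78 * 0.7633 = 4.4122 m.

4.4122


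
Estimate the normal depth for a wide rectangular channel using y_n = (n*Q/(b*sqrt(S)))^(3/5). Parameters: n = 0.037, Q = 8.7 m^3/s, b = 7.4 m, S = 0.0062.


We use the wide-channel approximation y_n = (n*Q/(b*sqrt(S)))^(3/5).
sqrt(S) = sqrt(0.0062) = 0.07874.
Numerator: n*Q = 0.037 * 8.7 = 0.3219.
Denominator: b*sqrt(S) = 7.4 * 0.07874 = 0.582676.
arg = 0.5525.
y_n = 0.5525^(3/5) = 0.7004 m.

0.7004


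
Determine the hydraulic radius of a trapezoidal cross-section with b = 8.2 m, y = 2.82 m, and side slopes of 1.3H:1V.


For a trapezoidal section with side slope z:
A = (b + z*y)*y = (8.2 + 1.3*2.82)*2.82 = 33.462 m^2.
P = b + 2*y*sqrt(1 + z^2) = 8.2 + 2*2.82*sqrt(1 + 1.3^2) = 17.45 m.
R = A/P = 33.462 / 17.45 = 1.9176 m.

1.9176


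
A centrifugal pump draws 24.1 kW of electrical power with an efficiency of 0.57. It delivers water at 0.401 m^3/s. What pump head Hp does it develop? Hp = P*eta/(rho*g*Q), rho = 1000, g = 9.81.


Pump head formula: Hp = P * eta / (rho * g * Q).
Numerator: P * eta = 24.1 * 1000 * 0.57 = 13737.0 W.
Denominator: rho * g * Q = 1000 * 9.81 * 0.401 = 3933.81.
Hp = 13737.0 / 3933.81 = 3.49 m.

3.49


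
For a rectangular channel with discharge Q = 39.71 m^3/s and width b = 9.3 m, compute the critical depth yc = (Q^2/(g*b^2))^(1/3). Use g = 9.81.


Using yc = (Q^2 / (g * b^2))^(1/3):
Q^2 = 39.71^2 = 1576.88.
g * b^2 = 9.81 * 9.3^2 = 9.81 * 86.49 = 848.47.
Q^2 / (g*b^2) = 1576.88 / 848.47 = 1.8585.
yc = 1.8585^(1/3) = 1.2295 m.

1.2295


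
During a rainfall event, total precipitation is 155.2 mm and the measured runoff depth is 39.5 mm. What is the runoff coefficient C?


The runoff coefficient C = runoff depth / rainfall depth.
C = 39.5 / 155.2
  = 0.2545.

0.2545


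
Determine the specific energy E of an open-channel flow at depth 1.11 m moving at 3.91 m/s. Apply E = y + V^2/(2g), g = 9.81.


Specific energy E = y + V^2/(2g).
Velocity head = V^2/(2g) = 3.91^2 / (2*9.81) = 15.2881 / 19.62 = 0.7792 m.
E = 1.11 + 0.7792 = 1.8892 m.

1.8892


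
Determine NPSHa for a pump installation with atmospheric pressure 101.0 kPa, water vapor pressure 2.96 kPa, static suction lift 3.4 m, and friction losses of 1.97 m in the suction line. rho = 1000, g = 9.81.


NPSHa = p_atm/(rho*g) - z_s - hf_s - p_vap/(rho*g).
p_atm/(rho*g) = 101.0*1000 / (1000*9.81) = 10.296 m.
p_vap/(rho*g) = 2.96*1000 / (1000*9.81) = 0.302 m.
NPSHa = 10.296 - 3.4 - 1.97 - 0.302
      = 4.62 m.

4.62


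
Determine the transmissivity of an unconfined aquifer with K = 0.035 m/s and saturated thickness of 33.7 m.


Transmissivity is defined as T = K * h.
T = 0.035 * 33.7
  = 1.1795 m^2/s.

1.1795


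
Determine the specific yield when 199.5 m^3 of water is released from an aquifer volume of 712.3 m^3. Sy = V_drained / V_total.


Specific yield Sy = Volume drained / Total volume.
Sy = 199.5 / 712.3
   = 0.2801.

0.2801


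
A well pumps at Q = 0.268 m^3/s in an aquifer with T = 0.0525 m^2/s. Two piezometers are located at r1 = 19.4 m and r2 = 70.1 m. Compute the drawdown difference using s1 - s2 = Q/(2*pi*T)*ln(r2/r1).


Thiem equation: s1 - s2 = Q/(2*pi*T) * ln(r2/r1).
ln(r2/r1) = ln(70.1/19.4) = 1.2846.
Q/(2*pi*T) = 0.268 / (2*pi*0.0525) = 0.268 / 0.3299 = 0.8124.
s1 - s2 = 0.8124 * 1.2846 = 1.0437 m.

1.0437


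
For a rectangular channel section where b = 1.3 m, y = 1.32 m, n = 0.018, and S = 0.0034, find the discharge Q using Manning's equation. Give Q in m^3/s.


For a rectangular channel, the cross-sectional area A = b * y = 1.3 * 1.32 = 1.72 m^2.
The wetted perimeter P = b + 2y = 1.3 + 2*1.32 = 3.94 m.
Hydraulic radius R = A/P = 1.72/3.94 = 0.4355 m.
Velocity V = (1/n)*R^(2/3)*S^(1/2) = (1/0.018)*0.4355^(2/3)*0.0034^(1/2) = 1.8613 m/s.
Discharge Q = A * V = 1.72 * 1.8613 = 3.194 m^3/s.

3.194


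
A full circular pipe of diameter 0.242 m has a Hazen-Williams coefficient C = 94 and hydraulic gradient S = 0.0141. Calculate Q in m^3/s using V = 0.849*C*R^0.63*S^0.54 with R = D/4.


For a full circular pipe, R = D/4 = 0.242/4 = 0.0605 m.
V = 0.849 * 94 * 0.0605^0.63 * 0.0141^0.54
  = 0.849 * 94 * 0.170807 * 0.100133
  = 1.365 m/s.
Pipe area A = pi*D^2/4 = pi*0.242^2/4 = 0.046 m^2.
Q = A * V = 0.046 * 1.365 = 0.0628 m^3/s.

0.0628


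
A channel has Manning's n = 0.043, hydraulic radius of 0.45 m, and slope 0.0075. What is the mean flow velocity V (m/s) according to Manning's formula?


Manning's equation gives V = (1/n) * R^(2/3) * S^(1/2).
First, compute R^(2/3) = 0.45^(2/3) = 0.5872.
Next, S^(1/2) = 0.0075^(1/2) = 0.086603.
Then 1/n = 1/0.043 = 23.26.
V = 23.26 * 0.5872 * 0.086603 = 1.1827 m/s.

1.1827


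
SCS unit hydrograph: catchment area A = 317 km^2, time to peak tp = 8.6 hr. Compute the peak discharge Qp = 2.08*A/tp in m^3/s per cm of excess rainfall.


SCS formula: Qp = 2.08 * A / tp.
Qp = 2.08 * 317 / 8.6
   = 659.36 / 8.6
   = 76.67 m^3/s per cm.

76.67


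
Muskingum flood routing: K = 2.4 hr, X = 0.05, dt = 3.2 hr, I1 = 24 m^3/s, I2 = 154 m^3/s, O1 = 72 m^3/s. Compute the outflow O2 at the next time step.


Muskingum coefficients:
denom = 2*K*(1-X) + dt = 2*2.4*(1-0.05) + 3.2 = 7.76.
C0 = (dt - 2*K*X)/denom = (3.2 - 2*2.4*0.05)/7.76 = 0.3814.
C1 = (dt + 2*K*X)/denom = (3.2 + 2*2.4*0.05)/7.76 = 0.4433.
C2 = (2*K*(1-X) - dt)/denom = 0.1753.
O2 = C0*I2 + C1*I1 + C2*O1
   = 0.3814*154 + 0.4433*24 + 0.1753*72
   = 82.0 m^3/s.

82.0


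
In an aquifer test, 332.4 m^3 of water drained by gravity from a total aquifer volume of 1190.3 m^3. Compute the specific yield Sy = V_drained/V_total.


Specific yield Sy = Volume drained / Total volume.
Sy = 332.4 / 1190.3
   = 0.2793.

0.2793


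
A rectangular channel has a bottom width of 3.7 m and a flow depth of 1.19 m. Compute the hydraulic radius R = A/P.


For a rectangular section:
Flow area A = b * y = 3.7 * 1.19 = 4.4 m^2.
Wetted perimeter P = b + 2y = 3.7 + 2*1.19 = 6.08 m.
Hydraulic radius R = A/P = 4.4 / 6.08 = 0.7242 m.

0.7242


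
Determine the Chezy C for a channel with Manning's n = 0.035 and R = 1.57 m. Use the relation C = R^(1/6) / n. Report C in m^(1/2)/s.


The Chezy coefficient relates to Manning's n through C = R^(1/6) / n.
R^(1/6) = 1.57^(1/6) = 1.078077.
C = 1.078077 / 0.035 = 30.8 m^(1/2)/s.

30.8


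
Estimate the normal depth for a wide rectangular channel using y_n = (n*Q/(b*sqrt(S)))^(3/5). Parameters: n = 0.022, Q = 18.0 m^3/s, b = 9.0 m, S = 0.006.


We use the wide-channel approximation y_n = (n*Q/(b*sqrt(S)))^(3/5).
sqrt(S) = sqrt(0.006) = 0.07746.
Numerator: n*Q = 0.022 * 18.0 = 0.396.
Denominator: b*sqrt(S) = 9.0 * 0.07746 = 0.69714.
arg = 0.568.
y_n = 0.568^(3/5) = 0.7122 m.

0.7122


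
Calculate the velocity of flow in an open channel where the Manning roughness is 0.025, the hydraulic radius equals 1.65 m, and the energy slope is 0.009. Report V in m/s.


Manning's equation gives V = (1/n) * R^(2/3) * S^(1/2).
First, compute R^(2/3) = 1.65^(2/3) = 1.3963.
Next, S^(1/2) = 0.009^(1/2) = 0.094868.
Then 1/n = 1/0.025 = 40.0.
V = 40.0 * 1.3963 * 0.094868 = 5.2987 m/s.

5.2987


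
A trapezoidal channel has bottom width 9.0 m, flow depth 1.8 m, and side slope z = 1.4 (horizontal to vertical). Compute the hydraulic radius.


For a trapezoidal section with side slope z:
A = (b + z*y)*y = (9.0 + 1.4*1.8)*1.8 = 20.736 m^2.
P = b + 2*y*sqrt(1 + z^2) = 9.0 + 2*1.8*sqrt(1 + 1.4^2) = 15.194 m.
R = A/P = 20.736 / 15.194 = 1.3648 m.

1.3648


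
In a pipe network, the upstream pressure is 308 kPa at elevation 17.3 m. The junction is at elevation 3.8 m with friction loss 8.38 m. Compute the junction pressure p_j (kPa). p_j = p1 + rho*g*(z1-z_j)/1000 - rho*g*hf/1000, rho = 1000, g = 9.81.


Junction pressure: p_j = p1 + rho*g*(z1 - z_j)/1000 - rho*g*hf/1000.
Elevation term = 1000*9.81*(17.3 - 3.8)/1000 = 132.435 kPa.
Friction term = 1000*9.81*8.38/1000 = 82.208 kPa.
p_j = 308 + 132.435 - 82.208 = 358.23 kPa.

358.23


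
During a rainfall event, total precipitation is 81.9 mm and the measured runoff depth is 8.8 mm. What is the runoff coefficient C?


The runoff coefficient C = runoff depth / rainfall depth.
C = 8.8 / 81.9
  = 0.1074.

0.1074


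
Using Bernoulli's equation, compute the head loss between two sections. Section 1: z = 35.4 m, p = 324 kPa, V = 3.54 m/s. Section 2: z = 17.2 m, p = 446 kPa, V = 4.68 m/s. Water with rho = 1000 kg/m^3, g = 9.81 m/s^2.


Total head at each section: H = z + p/(rho*g) + V^2/(2g).
H1 = 35.4 + 324*1000/(1000*9.81) + 3.54^2/(2*9.81)
   = 35.4 + 33.028 + 0.6387
   = 69.066 m.
H2 = 17.2 + 446*1000/(1000*9.81) + 4.68^2/(2*9.81)
   = 17.2 + 45.464 + 1.1163
   = 63.78 m.
h_L = H1 - H2 = 69.066 - 63.78 = 5.286 m.

5.286


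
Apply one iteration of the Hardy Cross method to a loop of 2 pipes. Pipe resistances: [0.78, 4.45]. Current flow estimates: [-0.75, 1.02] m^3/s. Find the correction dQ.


Numerator terms (r*Q*|Q|): 0.78*-0.75*|-0.75| = -0.4387; 4.45*1.02*|1.02| = 4.6298.
Sum of numerator = 4.191.
Denominator terms (r*|Q|): 0.78*|-0.75| = 0.585; 4.45*|1.02| = 4.539.
2 * sum of denominator = 2 * 5.124 = 10.248.
dQ = -4.191 / 10.248 = -0.409 m^3/s.

-0.409


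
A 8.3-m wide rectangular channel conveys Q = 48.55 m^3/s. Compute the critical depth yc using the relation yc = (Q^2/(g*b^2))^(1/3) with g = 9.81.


Using yc = (Q^2 / (g * b^2))^(1/3):
Q^2 = 48.55^2 = 2357.1.
g * b^2 = 9.81 * 8.3^2 = 9.81 * 68.89 = 675.81.
Q^2 / (g*b^2) = 2357.1 / 675.81 = 3.4878.
yc = 3.4878^(1/3) = 1.5165 m.

1.5165


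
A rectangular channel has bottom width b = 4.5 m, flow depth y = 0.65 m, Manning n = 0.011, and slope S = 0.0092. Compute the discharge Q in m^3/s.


For a rectangular channel, the cross-sectional area A = b * y = 4.5 * 0.65 = 2.93 m^2.
The wetted perimeter P = b + 2y = 4.5 + 2*0.65 = 5.8 m.
Hydraulic radius R = A/P = 2.93/5.8 = 0.5043 m.
Velocity V = (1/n)*R^(2/3)*S^(1/2) = (1/0.011)*0.5043^(2/3)*0.0092^(1/2) = 5.5246 m/s.
Discharge Q = A * V = 2.93 * 5.5246 = 16.159 m^3/s.

16.159


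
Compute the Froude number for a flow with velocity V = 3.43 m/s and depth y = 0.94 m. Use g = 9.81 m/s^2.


The Froude number is defined as Fr = V / sqrt(g*y).
g*y = 9.81 * 0.94 = 9.2214.
sqrt(g*y) = sqrt(9.2214) = 3.0367.
Fr = 3.43 / 3.0367 = 1.1295.

1.1295


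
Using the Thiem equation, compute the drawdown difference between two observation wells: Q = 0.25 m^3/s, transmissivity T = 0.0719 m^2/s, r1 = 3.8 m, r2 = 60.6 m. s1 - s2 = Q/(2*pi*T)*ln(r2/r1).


Thiem equation: s1 - s2 = Q/(2*pi*T) * ln(r2/r1).
ln(r2/r1) = ln(60.6/3.8) = 2.7693.
Q/(2*pi*T) = 0.25 / (2*pi*0.0719) = 0.25 / 0.4518 = 0.5534.
s1 - s2 = 0.5534 * 2.7693 = 1.5325 m.

1.5325


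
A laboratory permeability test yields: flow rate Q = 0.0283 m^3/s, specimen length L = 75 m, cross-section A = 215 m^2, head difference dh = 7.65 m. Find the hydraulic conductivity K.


From K = Q*L / (A*dh):
Numerator: Q*L = 0.0283 * 75 = 2.1225.
Denominator: A*dh = 215 * 7.65 = 1644.75.
K = 2.1225 / 1644.75 = 0.00129 m/s.

0.00129


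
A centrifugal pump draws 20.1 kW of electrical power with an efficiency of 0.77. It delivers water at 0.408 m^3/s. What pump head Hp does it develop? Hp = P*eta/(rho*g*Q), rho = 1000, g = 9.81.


Pump head formula: Hp = P * eta / (rho * g * Q).
Numerator: P * eta = 20.1 * 1000 * 0.77 = 15477.0 W.
Denominator: rho * g * Q = 1000 * 9.81 * 0.408 = 4002.48.
Hp = 15477.0 / 4002.48 = 3.87 m.

3.87


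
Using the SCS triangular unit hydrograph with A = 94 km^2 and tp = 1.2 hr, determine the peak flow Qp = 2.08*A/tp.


SCS formula: Qp = 2.08 * A / tp.
Qp = 2.08 * 94 / 1.2
   = 195.52 / 1.2
   = 162.93 m^3/s per cm.

162.93


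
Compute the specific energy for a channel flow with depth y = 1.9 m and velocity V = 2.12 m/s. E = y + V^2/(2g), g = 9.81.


Specific energy E = y + V^2/(2g).
Velocity head = V^2/(2g) = 2.12^2 / (2*9.81) = 4.4944 / 19.62 = 0.2291 m.
E = 1.9 + 0.2291 = 2.1291 m.

2.1291


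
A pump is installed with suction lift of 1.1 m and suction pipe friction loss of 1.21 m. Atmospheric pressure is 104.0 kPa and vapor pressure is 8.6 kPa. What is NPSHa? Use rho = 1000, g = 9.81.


NPSHa = p_atm/(rho*g) - z_s - hf_s - p_vap/(rho*g).
p_atm/(rho*g) = 104.0*1000 / (1000*9.81) = 10.601 m.
p_vap/(rho*g) = 8.6*1000 / (1000*9.81) = 0.877 m.
NPSHa = 10.601 - 1.1 - 1.21 - 0.877
      = 7.41 m.

7.41


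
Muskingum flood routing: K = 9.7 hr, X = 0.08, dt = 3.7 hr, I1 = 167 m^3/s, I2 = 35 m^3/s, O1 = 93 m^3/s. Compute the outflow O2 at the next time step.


Muskingum coefficients:
denom = 2*K*(1-X) + dt = 2*9.7*(1-0.08) + 3.7 = 21.548.
C0 = (dt - 2*K*X)/denom = (3.7 - 2*9.7*0.08)/21.548 = 0.0997.
C1 = (dt + 2*K*X)/denom = (3.7 + 2*9.7*0.08)/21.548 = 0.2437.
C2 = (2*K*(1-X) - dt)/denom = 0.6566.
O2 = C0*I2 + C1*I1 + C2*O1
   = 0.0997*35 + 0.2437*167 + 0.6566*93
   = 105.25 m^3/s.

105.25


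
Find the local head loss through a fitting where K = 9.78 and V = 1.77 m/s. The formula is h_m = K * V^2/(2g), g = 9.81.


Minor loss formula: h_m = K * V^2/(2g).
V^2 = 1.77^2 = 3.1329.
V^2/(2g) = 3.1329 / 19.62 = 0.1597 m.
h_m = 9.78 * 0.1597 = 1.5617 m.

1.5617


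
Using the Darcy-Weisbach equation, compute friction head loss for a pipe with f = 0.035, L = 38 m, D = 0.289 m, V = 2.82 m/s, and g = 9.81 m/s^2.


Darcy-Weisbach equation: h_f = f * (L/D) * V^2/(2g).
f * L/D = 0.035 * 38/0.289 = 4.6021.
V^2/(2g) = 2.82^2 / (2*9.81) = 7.9524 / 19.62 = 0.4053 m.
h_f = 4.6021 * 0.4053 = 1.865 m.

1.865


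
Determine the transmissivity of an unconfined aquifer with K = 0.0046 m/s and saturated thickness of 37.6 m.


Transmissivity is defined as T = K * h.
T = 0.0046 * 37.6
  = 0.173 m^2/s.

0.173


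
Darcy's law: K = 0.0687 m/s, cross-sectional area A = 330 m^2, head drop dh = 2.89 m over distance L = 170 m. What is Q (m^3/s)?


Darcy's law: Q = K * A * i, where i = dh/L.
Hydraulic gradient i = 2.89 / 170 = 0.017.
Q = 0.0687 * 330 * 0.017
  = 0.3854 m^3/s.

0.3854


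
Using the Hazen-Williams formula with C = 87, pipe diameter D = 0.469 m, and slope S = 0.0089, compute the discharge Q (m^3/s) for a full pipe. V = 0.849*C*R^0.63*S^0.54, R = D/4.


For a full circular pipe, R = D/4 = 0.469/4 = 0.1172 m.
V = 0.849 * 87 * 0.1172^0.63 * 0.0089^0.54
  = 0.849 * 87 * 0.259144 * 0.078104
  = 1.495 m/s.
Pipe area A = pi*D^2/4 = pi*0.469^2/4 = 0.1728 m^2.
Q = A * V = 0.1728 * 1.495 = 0.2583 m^3/s.

0.2583


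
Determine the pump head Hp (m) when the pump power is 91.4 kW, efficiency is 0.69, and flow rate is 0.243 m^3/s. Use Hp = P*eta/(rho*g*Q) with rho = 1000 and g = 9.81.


Pump head formula: Hp = P * eta / (rho * g * Q).
Numerator: P * eta = 91.4 * 1000 * 0.69 = 63066.0 W.
Denominator: rho * g * Q = 1000 * 9.81 * 0.243 = 2383.83.
Hp = 63066.0 / 2383.83 = 26.46 m.

26.46


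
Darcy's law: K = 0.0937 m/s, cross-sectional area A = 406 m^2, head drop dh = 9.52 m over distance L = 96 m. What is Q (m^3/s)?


Darcy's law: Q = K * A * i, where i = dh/L.
Hydraulic gradient i = 9.52 / 96 = 0.099167.
Q = 0.0937 * 406 * 0.099167
  = 3.7725 m^3/s.

3.7725


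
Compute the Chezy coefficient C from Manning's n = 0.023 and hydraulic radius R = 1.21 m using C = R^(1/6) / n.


The Chezy coefficient relates to Manning's n through C = R^(1/6) / n.
R^(1/6) = 1.21^(1/6) = 1.03228.
C = 1.03228 / 0.023 = 44.88 m^(1/2)/s.

44.88


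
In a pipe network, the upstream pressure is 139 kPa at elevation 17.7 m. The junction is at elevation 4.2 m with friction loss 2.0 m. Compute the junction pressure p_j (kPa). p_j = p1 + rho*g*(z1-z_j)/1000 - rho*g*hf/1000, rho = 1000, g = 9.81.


Junction pressure: p_j = p1 + rho*g*(z1 - z_j)/1000 - rho*g*hf/1000.
Elevation term = 1000*9.81*(17.7 - 4.2)/1000 = 132.435 kPa.
Friction term = 1000*9.81*2.0/1000 = 19.62 kPa.
p_j = 139 + 132.435 - 19.62 = 251.81 kPa.

251.81


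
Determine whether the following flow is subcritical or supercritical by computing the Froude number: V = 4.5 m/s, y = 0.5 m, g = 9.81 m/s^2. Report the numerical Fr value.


The Froude number is defined as Fr = V / sqrt(g*y).
g*y = 9.81 * 0.5 = 4.905.
sqrt(g*y) = sqrt(4.905) = 2.2147.
Fr = 4.5 / 2.2147 = 2.0319.
Since Fr > 1, the flow is supercritical.

2.0319


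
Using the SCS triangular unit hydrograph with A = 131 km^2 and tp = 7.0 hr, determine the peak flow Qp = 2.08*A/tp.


SCS formula: Qp = 2.08 * A / tp.
Qp = 2.08 * 131 / 7.0
   = 272.48 / 7.0
   = 38.93 m^3/s per cm.

38.93


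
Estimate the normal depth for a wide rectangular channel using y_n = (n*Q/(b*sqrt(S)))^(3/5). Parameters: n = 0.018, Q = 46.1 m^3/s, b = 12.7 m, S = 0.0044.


We use the wide-channel approximation y_n = (n*Q/(b*sqrt(S)))^(3/5).
sqrt(S) = sqrt(0.0044) = 0.066332.
Numerator: n*Q = 0.018 * 46.1 = 0.8298.
Denominator: b*sqrt(S) = 12.7 * 0.066332 = 0.842416.
arg = 0.985.
y_n = 0.985^(3/5) = 0.991 m.

0.991


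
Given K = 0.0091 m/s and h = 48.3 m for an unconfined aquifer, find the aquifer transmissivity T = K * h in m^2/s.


Transmissivity is defined as T = K * h.
T = 0.0091 * 48.3
  = 0.4395 m^2/s.

0.4395


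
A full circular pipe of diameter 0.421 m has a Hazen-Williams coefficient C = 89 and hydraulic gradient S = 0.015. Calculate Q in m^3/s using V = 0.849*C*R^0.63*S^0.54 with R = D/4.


For a full circular pipe, R = D/4 = 0.421/4 = 0.1052 m.
V = 0.849 * 89 * 0.1052^0.63 * 0.015^0.54
  = 0.849 * 89 * 0.242103 * 0.103535
  = 1.894 m/s.
Pipe area A = pi*D^2/4 = pi*0.421^2/4 = 0.1392 m^2.
Q = A * V = 0.1392 * 1.894 = 0.2637 m^3/s.

0.2637


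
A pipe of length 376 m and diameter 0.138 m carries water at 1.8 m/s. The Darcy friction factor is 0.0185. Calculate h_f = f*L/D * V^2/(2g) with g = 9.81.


Darcy-Weisbach equation: h_f = f * (L/D) * V^2/(2g).
f * L/D = 0.0185 * 376/0.138 = 50.4058.
V^2/(2g) = 1.8^2 / (2*9.81) = 3.24 / 19.62 = 0.1651 m.
h_f = 50.4058 * 0.1651 = 8.324 m.

8.324
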